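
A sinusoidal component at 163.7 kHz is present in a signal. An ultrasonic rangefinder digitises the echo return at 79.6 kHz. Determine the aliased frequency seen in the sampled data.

4.5 kHz

163.7 kHz mod fs = 4.5 kHz.
4.5 kHz ≤ fs/2 = 39.8 kHz, appears at 4.5 kHz.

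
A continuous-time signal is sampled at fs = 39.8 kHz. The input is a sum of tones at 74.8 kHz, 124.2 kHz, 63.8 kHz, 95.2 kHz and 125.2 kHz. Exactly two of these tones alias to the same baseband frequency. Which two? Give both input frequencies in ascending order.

fs/2 = 19.9 kHz.
74.8 kHz mod fs = 35 kHz.
35 kHz > fs/2 = 19.9 kHz, folds to fs − 35 kHz = 4.8 kHz.
124.2 kHz mod fs = 4.8 kHz.
4.8 kHz ≤ fs/2 = 19.9 kHz, appears at 4.8 kHz.
63.8 kHz mod fs = 24 kHz.
24 kHz > fs/2 = 19.9 kHz, folds to fs − 24 kHz = 15.8 kHz.
95.2 kHz mod fs = 15.6 kHz.
15.6 kHz ≤ fs/2 = 19.9 kHz, appears at 15.6 kHz.
125.2 kHz mod fs = 5.8 kHz.
5.8 kHz ≤ fs/2 = 19.9 kHz, appears at 5.8 kHz.
74.8 kHz and 124.2 kHz both map to 4.8 kHz.

74.8 kHz, 124.2 kHz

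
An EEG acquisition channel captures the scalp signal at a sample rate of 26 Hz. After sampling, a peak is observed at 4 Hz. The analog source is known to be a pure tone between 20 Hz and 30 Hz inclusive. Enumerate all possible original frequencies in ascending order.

Frequencies that alias to 4 Hz are k·fs ± 4 Hz for integer k ≥ 0.
k=0: 4 Hz.
k=1: 22 Hz, 30 Hz.
k=2: 48 Hz, 56 Hz.
Within [20 Hz, 30 Hz]: 22 Hz, 30 Hz.

22 Hz, 30 Hz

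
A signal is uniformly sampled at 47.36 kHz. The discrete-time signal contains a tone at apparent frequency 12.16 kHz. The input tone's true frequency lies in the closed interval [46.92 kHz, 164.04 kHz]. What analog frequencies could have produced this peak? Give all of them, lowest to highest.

Frequencies that alias to 12.16 kHz are k·fs ± 12.16 kHz for integer k ≥ 0.
k=0: 12.16 kHz.
k=1: 35.2 kHz, 59.52 kHz.
k=2: 82.56 kHz, 106.88 kHz.
k=3: 129.92 kHz, 154.24 kHz.
k=4: 177.28 kHz, 201.6 kHz.
Within [46.92 kHz, 164.04 kHz]: 59.52 kHz, 82.56 kHz, 106.88 kHz, 129.92 kHz, 154.24 kHz.

59.52 kHz, 82.56 kHz, 106.88 kHz, 129.92 kHz, 154.24 kHz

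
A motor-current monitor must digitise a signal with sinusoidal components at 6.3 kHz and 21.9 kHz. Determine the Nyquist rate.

43.8 kHz

Highest-frequency component: 21.9 kHz.
Nyquist rate = 2 × 21.9 kHz = 43.8 kHz.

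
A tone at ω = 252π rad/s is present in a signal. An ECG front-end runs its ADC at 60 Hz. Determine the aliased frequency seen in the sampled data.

ω = 252π rad/s → f = ω/(2π) = 126 Hz.
126 Hz mod fs = 6 Hz.
6 Hz ≤ fs/2 = 30 Hz, appears at 6 Hz.

6 Hz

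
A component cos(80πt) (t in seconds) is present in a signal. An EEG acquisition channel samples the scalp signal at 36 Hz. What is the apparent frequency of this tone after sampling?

4 Hz

ω = 80π rad/s → f = ω/(2π) = 40 Hz.
40 Hz mod fs = 4 Hz.
4 Hz ≤ fs/2 = 18 Hz, appears at 4 Hz.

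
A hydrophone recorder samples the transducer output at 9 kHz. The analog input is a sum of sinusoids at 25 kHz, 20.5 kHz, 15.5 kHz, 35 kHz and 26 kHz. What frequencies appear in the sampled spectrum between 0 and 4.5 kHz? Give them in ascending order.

fs/2 = 4.5 kHz.
25 kHz mod fs = 7 kHz.
7 kHz > fs/2 = 4.5 kHz, folds to fs − 7 kHz = 2 kHz.
20.5 kHz mod fs = 2.5 kHz.
2.5 kHz ≤ fs/2 = 4.5 kHz, appears at 2.5 kHz.
15.5 kHz mod fs = 6.5 kHz.
6.5 kHz > fs/2 = 4.5 kHz, folds to fs − 6.5 kHz = 2.5 kHz.
35 kHz mod fs = 8 kHz.
8 kHz > fs/2 = 4.5 kHz, folds to fs − 8 kHz = 1 kHz.
26 kHz mod fs = 8 kHz.
8 kHz > fs/2 = 4.5 kHz, folds to fs − 8 kHz = 1 kHz.
Distinct values: {1 kHz, 2 kHz, 2.5 kHz}.

1 kHz, 2 kHz, 2.5 kHz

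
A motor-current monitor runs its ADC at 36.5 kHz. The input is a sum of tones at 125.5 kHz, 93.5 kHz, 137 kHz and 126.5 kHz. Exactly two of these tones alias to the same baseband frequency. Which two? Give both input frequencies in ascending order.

93.5 kHz, 125.5 kHz

fs/2 = 18.25 kHz.
125.5 kHz mod fs = 16 kHz.
16 kHz ≤ fs/2 = 18.25 kHz, appears at 16 kHz.
93.5 kHz mod fs = 20.5 kHz.
20.5 kHz > fs/2 = 18.25 kHz, folds to fs − 20.5 kHz = 16 kHz.
137 kHz mod fs = 27.5 kHz.
27.5 kHz > fs/2 = 18.25 kHz, folds to fs − 27.5 kHz = 9 kHz.
126.5 kHz mod fs = 17 kHz.
17 kHz ≤ fs/2 = 18.25 kHz, appears at 17 kHz.
93.5 kHz and 125.5 kHz both map to 16 kHz.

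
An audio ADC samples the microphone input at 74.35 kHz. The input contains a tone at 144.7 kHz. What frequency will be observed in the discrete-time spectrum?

4 kHz

144.7 kHz mod fs = 70.35 kHz.
70.35 kHz > fs/2 = 37.175 kHz, folds to fs − 70.35 kHz = 4 kHz.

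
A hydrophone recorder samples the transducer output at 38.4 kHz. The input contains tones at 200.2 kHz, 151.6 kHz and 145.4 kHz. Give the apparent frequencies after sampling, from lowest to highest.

2 kHz, 8.2 kHz

fs/2 = 19.2 kHz.
200.2 kHz mod fs = 8.2 kHz.
8.2 kHz ≤ fs/2 = 19.2 kHz, appears at 8.2 kHz.
151.6 kHz mod fs = 36.4 kHz.
36.4 kHz > fs/2 = 19.2 kHz, folds to fs − 36.4 kHz = 2 kHz.
145.4 kHz mod fs = 30.2 kHz.
30.2 kHz > fs/2 = 19.2 kHz, folds to fs − 30.2 kHz = 8.2 kHz.
Distinct values: {2 kHz, 8.2 kHz}.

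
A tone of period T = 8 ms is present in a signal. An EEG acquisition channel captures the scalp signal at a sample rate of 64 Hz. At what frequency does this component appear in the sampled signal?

T = 8 ms → f = 1/T = 125 Hz.
125 Hz mod fs = 61 Hz.
61 Hz > fs/2 = 32 Hz, folds to fs − 61 Hz = 3 Hz.

3 Hz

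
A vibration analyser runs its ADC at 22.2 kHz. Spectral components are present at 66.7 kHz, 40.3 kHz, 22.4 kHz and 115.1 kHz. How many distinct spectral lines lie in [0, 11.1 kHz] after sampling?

3

fs/2 = 11.1 kHz.
66.7 kHz mod fs = 0.1 kHz.
0.1 kHz ≤ fs/2 = 11.1 kHz, appears at 0.1 kHz.
40.3 kHz mod fs = 18.1 kHz.
18.1 kHz > fs/2 = 11.1 kHz, folds to fs − 18.1 kHz = 4.1 kHz.
22.4 kHz mod fs = 0.2 kHz.
0.2 kHz ≤ fs/2 = 11.1 kHz, appears at 0.2 kHz.
115.1 kHz mod fs = 4.1 kHz.
4.1 kHz ≤ fs/2 = 11.1 kHz, appears at 4.1 kHz.
Distinct values: {0.1 kHz, 0.2 kHz, 4.1 kHz} → 3.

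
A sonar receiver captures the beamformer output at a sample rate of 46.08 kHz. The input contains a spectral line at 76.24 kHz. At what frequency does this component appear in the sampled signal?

15.92 kHz

76.24 kHz mod fs = 30.16 kHz.
30.16 kHz > fs/2 = 23.04 kHz, folds to fs − 30.16 kHz = 15.92 kHz.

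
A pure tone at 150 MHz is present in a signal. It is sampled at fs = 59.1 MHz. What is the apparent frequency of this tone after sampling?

27.3 MHz

150 MHz mod fs = 31.8 MHz.
31.8 MHz > fs/2 = 29.55 MHz, folds to fs − 31.8 MHz = 27.3 MHz.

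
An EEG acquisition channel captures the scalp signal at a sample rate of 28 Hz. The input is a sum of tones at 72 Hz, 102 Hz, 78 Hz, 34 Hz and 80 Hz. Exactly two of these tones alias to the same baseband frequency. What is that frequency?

fs/2 = 14 Hz.
72 Hz mod fs = 16 Hz.
16 Hz > fs/2 = 14 Hz, folds to fs − 16 Hz = 12 Hz.
102 Hz mod fs = 18 Hz.
18 Hz > fs/2 = 14 Hz, folds to fs − 18 Hz = 10 Hz.
78 Hz mod fs = 22 Hz.
22 Hz > fs/2 = 14 Hz, folds to fs − 22 Hz = 6 Hz.
34 Hz mod fs = 6 Hz.
6 Hz ≤ fs/2 = 14 Hz, appears at 6 Hz.
80 Hz mod fs = 24 Hz.
24 Hz > fs/2 = 14 Hz, folds to fs − 24 Hz = 4 Hz.
34 Hz and 78 Hz both map to 6 Hz.

6 Hz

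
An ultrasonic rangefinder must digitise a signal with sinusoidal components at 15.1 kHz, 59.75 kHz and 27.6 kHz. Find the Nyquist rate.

119.5 kHz

Highest-frequency component: 59.75 kHz.
Nyquist rate = 2 × 59.75 kHz = 119.5 kHz.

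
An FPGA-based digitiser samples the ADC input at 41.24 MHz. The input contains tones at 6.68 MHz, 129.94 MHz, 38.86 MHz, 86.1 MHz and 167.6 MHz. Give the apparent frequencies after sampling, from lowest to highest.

2.38 MHz, 2.64 MHz, 3.62 MHz, 6.22 MHz, 6.68 MHz

fs/2 = 20.62 MHz.
6.68 MHz ≤ fs/2 = 20.62 MHz, passes unchanged.
129.94 MHz mod fs = 6.22 MHz.
6.22 MHz ≤ fs/2 = 20.62 MHz, appears at 6.22 MHz.
38.86 MHz > fs/2 = 20.62 MHz, folds to fs − 38.86 MHz = 2.38 MHz.
86.1 MHz mod fs = 3.62 MHz.
3.62 MHz ≤ fs/2 = 20.62 MHz, appears at 3.62 MHz.
167.6 MHz mod fs = 2.64 MHz.
2.64 MHz ≤ fs/2 = 20.62 MHz, appears at 2.64 MHz.
Distinct values: {2.38 MHz, 2.64 MHz, 3.62 MHz, 6.22 MHz, 6.68 MHz}.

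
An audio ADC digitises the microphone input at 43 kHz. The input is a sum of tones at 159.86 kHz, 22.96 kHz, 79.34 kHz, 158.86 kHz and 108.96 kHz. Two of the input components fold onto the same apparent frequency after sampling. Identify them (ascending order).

22.96 kHz, 108.96 kHz

fs/2 = 21.5 kHz.
159.86 kHz mod fs = 30.86 kHz.
30.86 kHz > fs/2 = 21.5 kHz, folds to fs − 30.86 kHz = 12.14 kHz.
22.96 kHz > fs/2 = 21.5 kHz, folds to fs − 22.96 kHz = 20.04 kHz.
79.34 kHz mod fs = 36.34 kHz.
36.34 kHz > fs/2 = 21.5 kHz, folds to fs − 36.34 kHz = 6.66 kHz.
158.86 kHz mod fs = 29.86 kHz.
29.86 kHz > fs/2 = 21.5 kHz, folds to fs − 29.86 kHz = 13.14 kHz.
108.96 kHz mod fs = 22.96 kHz.
22.96 kHz > fs/2 = 21.5 kHz, folds to fs − 22.96 kHz = 20.04 kHz.
22.96 kHz and 108.96 kHz both map to 20.04 kHz.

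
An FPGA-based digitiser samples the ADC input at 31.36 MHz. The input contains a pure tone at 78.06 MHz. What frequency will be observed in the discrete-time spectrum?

15.34 MHz

78.06 MHz mod fs = 15.34 MHz.
15.34 MHz ≤ fs/2 = 15.68 MHz, appears at 15.34 MHz.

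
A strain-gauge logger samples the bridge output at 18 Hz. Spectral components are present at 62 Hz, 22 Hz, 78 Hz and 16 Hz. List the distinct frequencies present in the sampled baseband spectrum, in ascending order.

2 Hz, 4 Hz, 6 Hz, 8 Hz

fs/2 = 9 Hz.
62 Hz mod fs = 8 Hz.
8 Hz ≤ fs/2 = 9 Hz, appears at 8 Hz.
22 Hz mod fs = 4 Hz.
4 Hz ≤ fs/2 = 9 Hz, appears at 4 Hz.
78 Hz mod fs = 6 Hz.
6 Hz ≤ fs/2 = 9 Hz, appears at 6 Hz.
16 Hz > fs/2 = 9 Hz, folds to fs − 16 Hz = 2 Hz.
Distinct values: {2 Hz, 4 Hz, 6 Hz, 8 Hz}.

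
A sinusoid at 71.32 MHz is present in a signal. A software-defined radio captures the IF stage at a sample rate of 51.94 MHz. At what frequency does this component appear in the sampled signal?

71.32 MHz mod fs = 19.38 MHz.
19.38 MHz ≤ fs/2 = 25.97 MHz, appears at 19.38 MHz.

19.38 MHz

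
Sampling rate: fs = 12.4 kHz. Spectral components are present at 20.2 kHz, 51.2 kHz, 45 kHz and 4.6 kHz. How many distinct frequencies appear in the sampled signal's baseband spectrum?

2

fs/2 = 6.2 kHz.
20.2 kHz mod fs = 7.8 kHz.
7.8 kHz > fs/2 = 6.2 kHz, folds to fs − 7.8 kHz = 4.6 kHz.
51.2 kHz mod fs = 1.6 kHz.
1.6 kHz ≤ fs/2 = 6.2 kHz, appears at 1.6 kHz.
45 kHz mod fs = 7.8 kHz.
7.8 kHz > fs/2 = 6.2 kHz, folds to fs − 7.8 kHz = 4.6 kHz.
4.6 kHz ≤ fs/2 = 6.2 kHz, passes unchanged.
Distinct values: {1.6 kHz, 4.6 kHz} → 2.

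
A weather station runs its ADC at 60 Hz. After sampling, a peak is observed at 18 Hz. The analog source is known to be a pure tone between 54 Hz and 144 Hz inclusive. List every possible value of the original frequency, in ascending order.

78 Hz, 102 Hz, 138 Hz

Frequencies that alias to 18 Hz are k·fs ± 18 Hz for integer k ≥ 0.
k=0: 18 Hz.
k=1: 42 Hz, 78 Hz.
k=2: 102 Hz, 138 Hz.
k=3: 162 Hz, 198 Hz.
Within [54 Hz, 144 Hz]: 78 Hz, 102 Hz, 138 Hz.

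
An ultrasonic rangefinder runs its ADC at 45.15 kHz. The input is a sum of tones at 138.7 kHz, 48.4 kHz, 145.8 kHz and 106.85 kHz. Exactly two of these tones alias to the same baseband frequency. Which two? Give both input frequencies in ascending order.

48.4 kHz, 138.7 kHz

fs/2 = 22.575 kHz.
138.7 kHz mod fs = 3.25 kHz.
3.25 kHz ≤ fs/2 = 22.575 kHz, appears at 3.25 kHz.
48.4 kHz mod fs = 3.25 kHz.
3.25 kHz ≤ fs/2 = 22.575 kHz, appears at 3.25 kHz.
145.8 kHz mod fs = 10.35 kHz.
10.35 kHz ≤ fs/2 = 22.575 kHz, appears at 10.35 kHz.
106.85 kHz mod fs = 16.55 kHz.
16.55 kHz ≤ fs/2 = 22.575 kHz, appears at 16.55 kHz.
48.4 kHz and 138.7 kHz both map to 3.25 kHz.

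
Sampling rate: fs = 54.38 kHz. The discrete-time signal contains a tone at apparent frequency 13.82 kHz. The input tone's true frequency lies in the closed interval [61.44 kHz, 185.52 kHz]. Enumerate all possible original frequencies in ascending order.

Frequencies that alias to 13.82 kHz are k·fs ± 13.82 kHz for integer k ≥ 0.
k=0: 13.82 kHz.
k=1: 40.56 kHz, 68.2 kHz.
k=2: 94.94 kHz, 122.58 kHz.
k=3: 149.32 kHz, 176.96 kHz.
k=4: 203.7 kHz, 231.34 kHz.
Within [61.44 kHz, 185.52 kHz]: 68.2 kHz, 94.94 kHz, 122.58 kHz, 149.32 kHz, 176.96 kHz.

68.2 kHz, 94.94 kHz, 122.58 kHz, 149.32 kHz, 176.96 kHz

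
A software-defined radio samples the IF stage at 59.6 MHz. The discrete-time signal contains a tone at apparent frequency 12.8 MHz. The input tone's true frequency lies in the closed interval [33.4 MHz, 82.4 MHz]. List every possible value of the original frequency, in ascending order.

Frequencies that alias to 12.8 MHz are k·fs ± 12.8 MHz for integer k ≥ 0.
k=0: 12.8 MHz.
k=1: 46.8 MHz, 72.4 MHz.
k=2: 106.4 MHz, 132 MHz.
Within [33.4 MHz, 82.4 MHz]: 46.8 MHz, 72.4 MHz.

46.8 MHz, 72.4 MHz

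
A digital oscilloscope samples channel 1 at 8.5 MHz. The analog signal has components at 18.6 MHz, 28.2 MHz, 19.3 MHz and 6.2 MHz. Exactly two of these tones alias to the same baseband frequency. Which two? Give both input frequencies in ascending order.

6.2 MHz, 19.3 MHz

fs/2 = 4.25 MHz.
18.6 MHz mod fs = 1.6 MHz.
1.6 MHz ≤ fs/2 = 4.25 MHz, appears at 1.6 MHz.
28.2 MHz mod fs = 2.7 MHz.
2.7 MHz ≤ fs/2 = 4.25 MHz, appears at 2.7 MHz.
19.3 MHz mod fs = 2.3 MHz.
2.3 MHz ≤ fs/2 = 4.25 MHz, appears at 2.3 MHz.
6.2 MHz > fs/2 = 4.25 MHz, folds to fs − 6.2 MHz = 2.3 MHz.
6.2 MHz and 19.3 MHz both map to 2.3 MHz.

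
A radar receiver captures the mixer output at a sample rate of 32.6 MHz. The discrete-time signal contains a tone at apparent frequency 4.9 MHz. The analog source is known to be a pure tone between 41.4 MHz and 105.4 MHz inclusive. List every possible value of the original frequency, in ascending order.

Frequencies that alias to 4.9 MHz are k·fs ± 4.9 MHz for integer k ≥ 0.
k=0: 4.9 MHz.
k=1: 27.7 MHz, 37.5 MHz.
k=2: 60.3 MHz, 70.1 MHz.
k=3: 92.9 MHz, 102.7 MHz.
k=4: 125.5 MHz, 135.3 MHz.
Within [41.4 MHz, 105.4 MHz]: 60.3 MHz, 70.1 MHz, 92.9 MHz, 102.7 MHz.

60.3 MHz, 70.1 MHz, 92.9 MHz, 102.7 MHz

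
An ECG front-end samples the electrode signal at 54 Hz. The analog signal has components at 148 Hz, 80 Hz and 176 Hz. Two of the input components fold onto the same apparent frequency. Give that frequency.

fs/2 = 27 Hz.
148 Hz mod fs = 40 Hz.
40 Hz > fs/2 = 27 Hz, folds to fs − 40 Hz = 14 Hz.
80 Hz mod fs = 26 Hz.
26 Hz ≤ fs/2 = 27 Hz, appears at 26 Hz.
176 Hz mod fs = 14 Hz.
14 Hz ≤ fs/2 = 27 Hz, appears at 14 Hz.
148 Hz and 176 Hz both map to 14 Hz.

14 Hz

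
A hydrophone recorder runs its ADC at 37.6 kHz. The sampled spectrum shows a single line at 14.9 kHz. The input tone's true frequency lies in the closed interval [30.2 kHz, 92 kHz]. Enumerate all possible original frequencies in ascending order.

52.5 kHz, 60.3 kHz, 90.1 kHz

Frequencies that alias to 14.9 kHz are k·fs ± 14.9 kHz for integer k ≥ 0.
k=0: 14.9 kHz.
k=1: 22.7 kHz, 52.5 kHz.
k=2: 60.3 kHz, 90.1 kHz.
k=3: 97.9 kHz, 127.7 kHz.
Within [30.2 kHz, 92 kHz]: 52.5 kHz, 60.3 kHz, 90.1 kHz.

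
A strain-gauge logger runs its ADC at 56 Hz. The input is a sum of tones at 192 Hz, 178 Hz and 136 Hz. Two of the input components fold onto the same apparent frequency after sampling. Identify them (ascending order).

136 Hz, 192 Hz

fs/2 = 28 Hz.
192 Hz mod fs = 24 Hz.
24 Hz ≤ fs/2 = 28 Hz, appears at 24 Hz.
178 Hz mod fs = 10 Hz.
10 Hz ≤ fs/2 = 28 Hz, appears at 10 Hz.
136 Hz mod fs = 24 Hz.
24 Hz ≤ fs/2 = 28 Hz, appears at 24 Hz.
136 Hz and 192 Hz both map to 24 Hz.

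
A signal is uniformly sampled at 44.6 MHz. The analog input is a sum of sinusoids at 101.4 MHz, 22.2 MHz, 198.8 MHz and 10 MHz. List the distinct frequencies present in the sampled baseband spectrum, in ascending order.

fs/2 = 22.3 MHz.
101.4 MHz mod fs = 12.2 MHz.
12.2 MHz ≤ fs/2 = 22.3 MHz, appears at 12.2 MHz.
22.2 MHz ≤ fs/2 = 22.3 MHz, passes unchanged.
198.8 MHz mod fs = 20.4 MHz.
20.4 MHz ≤ fs/2 = 22.3 MHz, appears at 20.4 MHz.
10 MHz ≤ fs/2 = 22.3 MHz, passes unchanged.
Distinct values: {10 MHz, 12.2 MHz, 20.4 MHz, 22.2 MHz}.

10 MHz, 12.2 MHz, 20.4 MHz, 22.2 MHz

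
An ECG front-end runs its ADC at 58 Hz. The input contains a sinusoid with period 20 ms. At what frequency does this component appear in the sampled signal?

8 Hz

T = 20 ms → f = 1/T = 50 Hz.
50 Hz > fs/2 = 29 Hz, folds to fs − 50 Hz = 8 Hz.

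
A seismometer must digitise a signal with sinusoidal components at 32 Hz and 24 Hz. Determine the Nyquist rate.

Highest-frequency component: 32 Hz.
Nyquist rate = 2 × 32 Hz = 64 Hz.

64 Hz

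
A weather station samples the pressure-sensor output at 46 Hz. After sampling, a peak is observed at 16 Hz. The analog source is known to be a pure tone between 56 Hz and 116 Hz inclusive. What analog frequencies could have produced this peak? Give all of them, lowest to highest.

Frequencies that alias to 16 Hz are k·fs ± 16 Hz for integer k ≥ 0.
k=0: 16 Hz.
k=1: 30 Hz, 62 Hz.
k=2: 76 Hz, 108 Hz.
k=3: 122 Hz, 154 Hz.
Within [56 Hz, 116 Hz]: 62 Hz, 76 Hz, 108 Hz.

62 Hz, 76 Hz, 108 Hz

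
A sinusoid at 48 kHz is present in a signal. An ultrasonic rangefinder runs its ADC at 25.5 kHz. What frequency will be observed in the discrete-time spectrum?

3 kHz

48 kHz mod fs = 22.5 kHz.
22.5 kHz > fs/2 = 12.75 kHz, folds to fs − 22.5 kHz = 3 kHz.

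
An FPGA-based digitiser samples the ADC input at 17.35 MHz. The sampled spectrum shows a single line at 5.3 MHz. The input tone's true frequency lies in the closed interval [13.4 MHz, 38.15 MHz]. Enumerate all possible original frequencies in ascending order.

22.65 MHz, 29.4 MHz

Frequencies that alias to 5.3 MHz are k·fs ± 5.3 MHz for integer k ≥ 0.
k=0: 5.3 MHz.
k=1: 12.05 MHz, 22.65 MHz.
k=2: 29.4 MHz, 40 MHz.
k=3: 46.75 MHz, 57.35 MHz.
Within [13.4 MHz, 38.15 MHz]: 22.65 MHz, 29.4 MHz.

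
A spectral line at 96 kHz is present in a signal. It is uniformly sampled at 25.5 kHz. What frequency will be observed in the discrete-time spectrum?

6 kHz

96 kHz mod fs = 19.5 kHz.
19.5 kHz > fs/2 = 12.75 kHz, folds to fs − 19.5 kHz = 6 kHz.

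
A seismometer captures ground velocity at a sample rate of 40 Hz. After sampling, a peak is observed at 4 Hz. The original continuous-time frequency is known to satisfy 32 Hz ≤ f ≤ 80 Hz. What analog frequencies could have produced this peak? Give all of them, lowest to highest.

Frequencies that alias to 4 Hz are k·fs ± 4 Hz for integer k ≥ 0.
k=0: 4 Hz.
k=1: 36 Hz, 44 Hz.
k=2: 76 Hz, 84 Hz.
k=3: 116 Hz, 124 Hz.
Within [32 Hz, 80 Hz]: 36 Hz, 44 Hz, 76 Hz.

36 Hz, 44 Hz, 76 Hz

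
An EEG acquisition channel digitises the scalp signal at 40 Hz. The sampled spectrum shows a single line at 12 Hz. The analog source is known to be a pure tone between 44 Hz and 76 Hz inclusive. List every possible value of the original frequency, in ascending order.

Frequencies that alias to 12 Hz are k·fs ± 12 Hz for integer k ≥ 0.
k=0: 12 Hz.
k=1: 28 Hz, 52 Hz.
k=2: 68 Hz, 92 Hz.
k=3: 108 Hz, 132 Hz.
Within [44 Hz, 76 Hz]: 52 Hz, 68 Hz.

52 Hz, 68 Hz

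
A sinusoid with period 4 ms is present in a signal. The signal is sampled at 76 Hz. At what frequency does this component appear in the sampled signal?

22 Hz

T = 4 ms → f = 1/T = 250 Hz.
250 Hz mod fs = 22 Hz.
22 Hz ≤ fs/2 = 38 Hz, appears at 22 Hz.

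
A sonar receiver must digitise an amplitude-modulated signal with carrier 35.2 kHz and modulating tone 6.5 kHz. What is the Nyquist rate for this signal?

83.4 kHz

AM sidebands sit at fc ± fm = 28.7 kHz and 41.7 kHz.
Highest-frequency component: 41.7 kHz.
Nyquist rate = 2 × 41.7 kHz = 83.4 kHz.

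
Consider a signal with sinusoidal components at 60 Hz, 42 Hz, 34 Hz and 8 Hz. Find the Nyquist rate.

Highest-frequency component: 60 Hz.
Nyquist rate = 2 × 60 Hz = 120 Hz.

120 Hz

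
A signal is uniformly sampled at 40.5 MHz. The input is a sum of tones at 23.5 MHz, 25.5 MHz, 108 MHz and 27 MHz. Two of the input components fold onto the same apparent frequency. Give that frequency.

13.5 MHz

fs/2 = 20.25 MHz.
23.5 MHz > fs/2 = 20.25 MHz, folds to fs − 23.5 MHz = 17 MHz.
25.5 MHz > fs/2 = 20.25 MHz, folds to fs − 25.5 MHz = 15 MHz.
108 MHz mod fs = 27 MHz.
27 MHz > fs/2 = 20.25 MHz, folds to fs − 27 MHz = 13.5 MHz.
27 MHz > fs/2 = 20.25 MHz, folds to fs − 27 MHz = 13.5 MHz.
27 MHz and 108 MHz both map to 13.5 MHz.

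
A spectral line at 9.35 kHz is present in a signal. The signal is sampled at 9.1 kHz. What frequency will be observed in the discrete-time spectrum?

0.25 kHz

9.35 kHz mod fs = 0.25 kHz.
0.25 kHz ≤ fs/2 = 4.55 kHz, appears at 0.25 kHz.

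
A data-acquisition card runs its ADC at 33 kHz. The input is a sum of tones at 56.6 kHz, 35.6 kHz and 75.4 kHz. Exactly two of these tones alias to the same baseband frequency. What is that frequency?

fs/2 = 16.5 kHz.
56.6 kHz mod fs = 23.6 kHz.
23.6 kHz > fs/2 = 16.5 kHz, folds to fs − 23.6 kHz = 9.4 kHz.
35.6 kHz mod fs = 2.6 kHz.
2.6 kHz ≤ fs/2 = 16.5 kHz, appears at 2.6 kHz.
75.4 kHz mod fs = 9.4 kHz.
9.4 kHz ≤ fs/2 = 16.5 kHz, appears at 9.4 kHz.
56.6 kHz and 75.4 kHz both map to 9.4 kHz.

9.4 kHz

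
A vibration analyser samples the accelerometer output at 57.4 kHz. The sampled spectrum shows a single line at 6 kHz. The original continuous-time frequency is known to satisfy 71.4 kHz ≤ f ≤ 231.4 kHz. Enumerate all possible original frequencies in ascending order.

Frequencies that alias to 6 kHz are k·fs ± 6 kHz for integer k ≥ 0.
k=0: 6 kHz.
k=1: 51.4 kHz, 63.4 kHz.
k=2: 108.8 kHz, 120.8 kHz.
k=3: 166.2 kHz, 178.2 kHz.
k=4: 223.6 kHz, 235.6 kHz.
k=5: 281 kHz, 293 kHz.
Within [71.4 kHz, 231.4 kHz]: 108.8 kHz, 120.8 kHz, 166.2 kHz, 178.2 kHz, 223.6 kHz.

108.8 kHz, 120.8 kHz, 166.2 kHz, 178.2 kHz, 223.6 kHz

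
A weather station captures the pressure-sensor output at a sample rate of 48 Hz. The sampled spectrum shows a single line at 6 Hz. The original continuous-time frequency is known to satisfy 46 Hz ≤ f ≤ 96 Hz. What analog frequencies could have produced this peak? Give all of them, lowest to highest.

54 Hz, 90 Hz

Frequencies that alias to 6 Hz are k·fs ± 6 Hz for integer k ≥ 0.
k=0: 6 Hz.
k=1: 42 Hz, 54 Hz.
k=2: 90 Hz, 102 Hz.
k=3: 138 Hz, 150 Hz.
Within [46 Hz, 96 Hz]: 54 Hz, 90 Hz.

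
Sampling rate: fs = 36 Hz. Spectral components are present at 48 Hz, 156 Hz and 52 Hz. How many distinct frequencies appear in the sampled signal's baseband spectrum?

fs/2 = 18 Hz.
48 Hz mod fs = 12 Hz.
12 Hz ≤ fs/2 = 18 Hz, appears at 12 Hz.
156 Hz mod fs = 12 Hz.
12 Hz ≤ fs/2 = 18 Hz, appears at 12 Hz.
52 Hz mod fs = 16 Hz.
16 Hz ≤ fs/2 = 18 Hz, appears at 16 Hz.
Distinct values: {12 Hz, 16 Hz} → 2.

2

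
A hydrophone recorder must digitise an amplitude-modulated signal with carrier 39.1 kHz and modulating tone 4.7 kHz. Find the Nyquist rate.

AM sidebands sit at fc ± fm = 34.4 kHz and 43.8 kHz.
Highest-frequency component: 43.8 kHz.
Nyquist rate = 2 × 43.8 kHz = 87.6 kHz.

87.6 kHz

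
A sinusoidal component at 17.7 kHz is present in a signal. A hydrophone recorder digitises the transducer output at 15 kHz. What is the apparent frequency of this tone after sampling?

17.7 kHz mod fs = 2.7 kHz.
2.7 kHz ≤ fs/2 = 7.5 kHz, appears at 2.7 kHz.

2.7 kHz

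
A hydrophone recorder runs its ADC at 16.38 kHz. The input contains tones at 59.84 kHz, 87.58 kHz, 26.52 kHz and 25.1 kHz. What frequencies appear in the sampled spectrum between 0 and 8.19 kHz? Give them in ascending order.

fs/2 = 8.19 kHz.
59.84 kHz mod fs = 10.7 kHz.
10.7 kHz > fs/2 = 8.19 kHz, folds to fs − 10.7 kHz = 5.68 kHz.
87.58 kHz mod fs = 5.68 kHz.
5.68 kHz ≤ fs/2 = 8.19 kHz, appears at 5.68 kHz.
26.52 kHz mod fs = 10.14 kHz.
10.14 kHz > fs/2 = 8.19 kHz, folds to fs − 10.14 kHz = 6.24 kHz.
25.1 kHz mod fs = 8.72 kHz.
8.72 kHz > fs/2 = 8.19 kHz, folds to fs − 8.72 kHz = 7.66 kHz.
Distinct values: {5.68 kHz, 6.24 kHz, 7.66 kHz}.

5.68 kHz, 6.24 kHz, 7.66 kHz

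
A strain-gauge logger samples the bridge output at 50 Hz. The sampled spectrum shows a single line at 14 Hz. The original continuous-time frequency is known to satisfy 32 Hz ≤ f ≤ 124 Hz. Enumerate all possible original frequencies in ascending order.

Frequencies that alias to 14 Hz are k·fs ± 14 Hz for integer k ≥ 0.
k=0: 14 Hz.
k=1: 36 Hz, 64 Hz.
k=2: 86 Hz, 114 Hz.
k=3: 136 Hz, 164 Hz.
Within [32 Hz, 124 Hz]: 36 Hz, 64 Hz, 86 Hz, 114 Hz.

36 Hz, 64 Hz, 86 Hz, 114 Hz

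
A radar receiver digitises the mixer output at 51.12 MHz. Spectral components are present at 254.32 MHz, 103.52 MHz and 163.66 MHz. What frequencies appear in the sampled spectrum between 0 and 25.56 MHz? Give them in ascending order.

fs/2 = 25.56 MHz.
254.32 MHz mod fs = 49.84 MHz.
49.84 MHz > fs/2 = 25.56 MHz, folds to fs − 49.84 MHz = 1.28 MHz.
103.52 MHz mod fs = 1.28 MHz.
1.28 MHz ≤ fs/2 = 25.56 MHz, appears at 1.28 MHz.
163.66 MHz mod fs = 10.3 MHz.
10.3 MHz ≤ fs/2 = 25.56 MHz, appears at 10.3 MHz.
Distinct values: {1.28 MHz, 10.3 MHz}.

1.28 MHz, 10.3 MHz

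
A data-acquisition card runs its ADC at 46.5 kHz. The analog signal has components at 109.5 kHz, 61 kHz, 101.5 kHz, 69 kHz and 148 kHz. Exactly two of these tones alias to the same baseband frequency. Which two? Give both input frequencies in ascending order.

fs/2 = 23.25 kHz.
109.5 kHz mod fs = 16.5 kHz.
16.5 kHz ≤ fs/2 = 23.25 kHz, appears at 16.5 kHz.
61 kHz mod fs = 14.5 kHz.
14.5 kHz ≤ fs/2 = 23.25 kHz, appears at 14.5 kHz.
101.5 kHz mod fs = 8.5 kHz.
8.5 kHz ≤ fs/2 = 23.25 kHz, appears at 8.5 kHz.
69 kHz mod fs = 22.5 kHz.
22.5 kHz ≤ fs/2 = 23.25 kHz, appears at 22.5 kHz.
148 kHz mod fs = 8.5 kHz.
8.5 kHz ≤ fs/2 = 23.25 kHz, appears at 8.5 kHz.
101.5 kHz and 148 kHz both map to 8.5 kHz.

101.5 kHz, 148 kHz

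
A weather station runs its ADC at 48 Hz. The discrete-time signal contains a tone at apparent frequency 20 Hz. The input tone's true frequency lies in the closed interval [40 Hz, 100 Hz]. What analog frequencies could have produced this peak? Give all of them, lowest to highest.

Frequencies that alias to 20 Hz are k·fs ± 20 Hz for integer k ≥ 0.
k=0: 20 Hz.
k=1: 28 Hz, 68 Hz.
k=2: 76 Hz, 116 Hz.
k=3: 124 Hz, 164 Hz.
Within [40 Hz, 100 Hz]: 68 Hz, 76 Hz.

68 Hz, 76 Hz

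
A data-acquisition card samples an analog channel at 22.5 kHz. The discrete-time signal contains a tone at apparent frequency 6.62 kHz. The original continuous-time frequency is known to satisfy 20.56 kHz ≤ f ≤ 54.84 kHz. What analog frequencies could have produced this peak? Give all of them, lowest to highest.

Frequencies that alias to 6.62 kHz are k·fs ± 6.62 kHz for integer k ≥ 0.
k=0: 6.62 kHz.
k=1: 15.88 kHz, 29.12 kHz.
k=2: 38.38 kHz, 51.62 kHz.
k=3: 60.88 kHz, 74.12 kHz.
Within [20.56 kHz, 54.84 kHz]: 29.12 kHz, 38.38 kHz, 51.62 kHz.

29.12 kHz, 38.38 kHz, 51.62 kHz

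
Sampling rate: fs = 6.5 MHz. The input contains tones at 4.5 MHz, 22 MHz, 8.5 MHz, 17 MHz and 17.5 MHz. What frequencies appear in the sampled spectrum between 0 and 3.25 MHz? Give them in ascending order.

fs/2 = 3.25 MHz.
4.5 MHz > fs/2 = 3.25 MHz, folds to fs − 4.5 MHz = 2 MHz.
22 MHz mod fs = 2.5 MHz.
2.5 MHz ≤ fs/2 = 3.25 MHz, appears at 2.5 MHz.
8.5 MHz mod fs = 2 MHz.
2 MHz ≤ fs/2 = 3.25 MHz, appears at 2 MHz.
17 MHz mod fs = 4 MHz.
4 MHz > fs/2 = 3.25 MHz, folds to fs − 4 MHz = 2.5 MHz.
17.5 MHz mod fs = 4.5 MHz.
4.5 MHz > fs/2 = 3.25 MHz, folds to fs − 4.5 MHz = 2 MHz.
Distinct values: {2 MHz, 2.5 MHz}.

2 MHz, 2.5 MHz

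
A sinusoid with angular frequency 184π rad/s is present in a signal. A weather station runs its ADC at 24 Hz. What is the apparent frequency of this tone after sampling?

4 Hz

ω = 184π rad/s → f = ω/(2π) = 92 Hz.
92 Hz mod fs = 20 Hz.
20 Hz > fs/2 = 12 Hz, folds to fs − 20 Hz = 4 Hz.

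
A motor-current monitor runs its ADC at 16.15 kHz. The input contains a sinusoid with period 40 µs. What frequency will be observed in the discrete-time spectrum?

7.3 kHz

T = 40 µs → f = 1/T = 25 kHz.
25 kHz mod fs = 8.85 kHz.
8.85 kHz > fs/2 = 8.075 kHz, folds to fs − 8.85 kHz = 7.3 kHz.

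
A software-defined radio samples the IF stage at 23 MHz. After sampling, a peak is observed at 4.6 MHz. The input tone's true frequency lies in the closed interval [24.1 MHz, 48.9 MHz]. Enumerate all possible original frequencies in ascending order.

Frequencies that alias to 4.6 MHz are k·fs ± 4.6 MHz for integer k ≥ 0.
k=0: 4.6 MHz.
k=1: 18.4 MHz, 27.6 MHz.
k=2: 41.4 MHz, 50.6 MHz.
k=3: 64.4 MHz, 73.6 MHz.
Within [24.1 MHz, 48.9 MHz]: 27.6 MHz, 41.4 MHz.

27.6 MHz, 41.4 MHz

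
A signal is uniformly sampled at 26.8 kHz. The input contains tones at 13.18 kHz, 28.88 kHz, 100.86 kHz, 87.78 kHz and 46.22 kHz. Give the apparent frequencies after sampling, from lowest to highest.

2.08 kHz, 6.34 kHz, 7.38 kHz, 13.18 kHz

fs/2 = 13.4 kHz.
13.18 kHz ≤ fs/2 = 13.4 kHz, passes unchanged.
28.88 kHz mod fs = 2.08 kHz.
2.08 kHz ≤ fs/2 = 13.4 kHz, appears at 2.08 kHz.
100.86 kHz mod fs = 20.46 kHz.
20.46 kHz > fs/2 = 13.4 kHz, folds to fs − 20.46 kHz = 6.34 kHz.
87.78 kHz mod fs = 7.38 kHz.
7.38 kHz ≤ fs/2 = 13.4 kHz, appears at 7.38 kHz.
46.22 kHz mod fs = 19.42 kHz.
19.42 kHz > fs/2 = 13.4 kHz, folds to fs − 19.42 kHz = 7.38 kHz.
Distinct values: {2.08 kHz, 6.34 kHz, 7.38 kHz, 13.18 kHz}.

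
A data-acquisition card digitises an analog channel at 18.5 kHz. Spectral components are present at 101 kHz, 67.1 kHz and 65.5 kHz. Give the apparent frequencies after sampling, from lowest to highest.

6.9 kHz, 8.5 kHz

fs/2 = 9.25 kHz.
101 kHz mod fs = 8.5 kHz.
8.5 kHz ≤ fs/2 = 9.25 kHz, appears at 8.5 kHz.
67.1 kHz mod fs = 11.6 kHz.
11.6 kHz > fs/2 = 9.25 kHz, folds to fs − 11.6 kHz = 6.9 kHz.
65.5 kHz mod fs = 10 kHz.
10 kHz > fs/2 = 9.25 kHz, folds to fs − 10 kHz = 8.5 kHz.
Distinct values: {6.9 kHz, 8.5 kHz}.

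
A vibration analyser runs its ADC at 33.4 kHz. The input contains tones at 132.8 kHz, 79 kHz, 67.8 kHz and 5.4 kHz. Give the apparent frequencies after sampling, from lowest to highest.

0.8 kHz, 1 kHz, 5.4 kHz, 12.2 kHz

fs/2 = 16.7 kHz.
132.8 kHz mod fs = 32.6 kHz.
32.6 kHz > fs/2 = 16.7 kHz, folds to fs − 32.6 kHz = 0.8 kHz.
79 kHz mod fs = 12.2 kHz.
12.2 kHz ≤ fs/2 = 16.7 kHz, appears at 12.2 kHz.
67.8 kHz mod fs = 1 kHz.
1 kHz ≤ fs/2 = 16.7 kHz, appears at 1 kHz.
5.4 kHz ≤ fs/2 = 16.7 kHz, passes unchanged.
Distinct values: {0.8 kHz, 1 kHz, 5.4 kHz, 12.2 kHz}.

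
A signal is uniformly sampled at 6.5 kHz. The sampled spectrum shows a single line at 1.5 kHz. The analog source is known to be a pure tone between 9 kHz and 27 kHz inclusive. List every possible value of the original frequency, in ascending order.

11.5 kHz, 14.5 kHz, 18 kHz, 21 kHz, 24.5 kHz

Frequencies that alias to 1.5 kHz are k·fs ± 1.5 kHz for integer k ≥ 0.
k=0: 1.5 kHz.
k=1: 5 kHz, 8 kHz.
k=2: 11.5 kHz, 14.5 kHz.
k=3: 18 kHz, 21 kHz.
k=4: 24.5 kHz, 27.5 kHz.
k=5: 31 kHz, 34 kHz.
Within [9 kHz, 27 kHz]: 11.5 kHz, 14.5 kHz, 18 kHz, 21 kHz, 24.5 kHz.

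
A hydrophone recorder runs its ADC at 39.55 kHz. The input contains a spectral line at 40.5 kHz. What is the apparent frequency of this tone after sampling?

0.95 kHz

40.5 kHz mod fs = 0.95 kHz.
0.95 kHz ≤ fs/2 = 19.775 kHz, appears at 0.95 kHz.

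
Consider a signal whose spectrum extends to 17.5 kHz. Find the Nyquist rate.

Nyquist rate = 2 × 17.5 kHz = 35 kHz.

35 kHz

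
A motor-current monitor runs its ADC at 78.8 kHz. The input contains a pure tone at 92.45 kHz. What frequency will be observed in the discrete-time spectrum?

92.45 kHz mod fs = 13.65 kHz.
13.65 kHz ≤ fs/2 = 39.4 kHz, appears at 13.65 kHz.

13.65 kHz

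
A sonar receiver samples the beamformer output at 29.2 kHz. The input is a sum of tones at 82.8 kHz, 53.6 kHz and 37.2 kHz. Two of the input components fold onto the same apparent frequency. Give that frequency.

4.8 kHz

fs/2 = 14.6 kHz.
82.8 kHz mod fs = 24.4 kHz.
24.4 kHz > fs/2 = 14.6 kHz, folds to fs − 24.4 kHz = 4.8 kHz.
53.6 kHz mod fs = 24.4 kHz.
24.4 kHz > fs/2 = 14.6 kHz, folds to fs − 24.4 kHz = 4.8 kHz.
37.2 kHz mod fs = 8 kHz.
8 kHz ≤ fs/2 = 14.6 kHz, appears at 8 kHz.
53.6 kHz and 82.8 kHz both map to 4.8 kHz.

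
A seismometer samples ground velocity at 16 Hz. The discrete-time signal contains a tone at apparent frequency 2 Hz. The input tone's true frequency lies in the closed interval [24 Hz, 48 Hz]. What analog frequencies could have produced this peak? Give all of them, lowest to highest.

30 Hz, 34 Hz, 46 Hz

Frequencies that alias to 2 Hz are k·fs ± 2 Hz for integer k ≥ 0.
k=0: 2 Hz.
k=1: 14 Hz, 18 Hz.
k=2: 30 Hz, 34 Hz.
k=3: 46 Hz, 50 Hz.
k=4: 62 Hz, 66 Hz.
Within [24 Hz, 48 Hz]: 30 Hz, 34 Hz, 46 Hz.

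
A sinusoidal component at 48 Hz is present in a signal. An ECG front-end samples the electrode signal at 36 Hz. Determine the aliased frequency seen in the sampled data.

12 Hz

48 Hz mod fs = 12 Hz.
12 Hz ≤ fs/2 = 18 Hz, appears at 12 Hz.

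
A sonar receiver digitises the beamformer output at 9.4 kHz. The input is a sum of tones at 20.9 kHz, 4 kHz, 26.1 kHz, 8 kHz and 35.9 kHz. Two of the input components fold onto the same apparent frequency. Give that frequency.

2.1 kHz

fs/2 = 4.7 kHz.
20.9 kHz mod fs = 2.1 kHz.
2.1 kHz ≤ fs/2 = 4.7 kHz, appears at 2.1 kHz.
4 kHz ≤ fs/2 = 4.7 kHz, passes unchanged.
26.1 kHz mod fs = 7.3 kHz.
7.3 kHz > fs/2 = 4.7 kHz, folds to fs − 7.3 kHz = 2.1 kHz.
8 kHz > fs/2 = 4.7 kHz, folds to fs − 8 kHz = 1.4 kHz.
35.9 kHz mod fs = 7.7 kHz.
7.7 kHz > fs/2 = 4.7 kHz, folds to fs − 7.7 kHz = 1.7 kHz.
20.9 kHz and 26.1 kHz both map to 2.1 kHz.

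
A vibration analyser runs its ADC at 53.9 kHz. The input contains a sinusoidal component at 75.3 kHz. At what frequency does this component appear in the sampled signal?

21.4 kHz

75.3 kHz mod fs = 21.4 kHz.
21.4 kHz ≤ fs/2 = 26.95 kHz, appears at 21.4 kHz.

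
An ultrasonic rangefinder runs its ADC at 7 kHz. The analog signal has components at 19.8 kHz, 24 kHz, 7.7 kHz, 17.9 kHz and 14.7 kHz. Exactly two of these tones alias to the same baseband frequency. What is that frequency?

0.7 kHz

fs/2 = 3.5 kHz.
19.8 kHz mod fs = 5.8 kHz.
5.8 kHz > fs/2 = 3.5 kHz, folds to fs − 5.8 kHz = 1.2 kHz.
24 kHz mod fs = 3 kHz.
3 kHz ≤ fs/2 = 3.5 kHz, appears at 3 kHz.
7.7 kHz mod fs = 0.7 kHz.
0.7 kHz ≤ fs/2 = 3.5 kHz, appears at 0.7 kHz.
17.9 kHz mod fs = 3.9 kHz.
3.9 kHz > fs/2 = 3.5 kHz, folds to fs − 3.9 kHz = 3.1 kHz.
14.7 kHz mod fs = 0.7 kHz.
0.7 kHz ≤ fs/2 = 3.5 kHz, appears at 0.7 kHz.
7.7 kHz and 14.7 kHz both map to 0.7 kHz.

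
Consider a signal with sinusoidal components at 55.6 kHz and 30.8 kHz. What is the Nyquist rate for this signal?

111.2 kHz

Highest-frequency component: 55.6 kHz.
Nyquist rate = 2 × 55.6 kHz = 111.2 kHz.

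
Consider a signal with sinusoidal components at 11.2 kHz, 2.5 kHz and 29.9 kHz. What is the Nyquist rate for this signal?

Highest-frequency component: 29.9 kHz.
Nyquist rate = 2 × 29.9 kHz = 59.8 kHz.

59.8 kHz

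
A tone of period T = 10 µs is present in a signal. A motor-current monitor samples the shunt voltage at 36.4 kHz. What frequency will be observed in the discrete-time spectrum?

T = 10 µs → f = 1/T = 100 kHz.
100 kHz mod fs = 27.2 kHz.
27.2 kHz > fs/2 = 18.2 kHz, folds to fs − 27.2 kHz = 9.2 kHz.

9.2 kHz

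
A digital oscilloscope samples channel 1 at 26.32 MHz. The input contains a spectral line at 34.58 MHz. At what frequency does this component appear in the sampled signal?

8.26 MHz

34.58 MHz mod fs = 8.26 MHz.
8.26 MHz ≤ fs/2 = 13.16 MHz, appears at 8.26 MHz.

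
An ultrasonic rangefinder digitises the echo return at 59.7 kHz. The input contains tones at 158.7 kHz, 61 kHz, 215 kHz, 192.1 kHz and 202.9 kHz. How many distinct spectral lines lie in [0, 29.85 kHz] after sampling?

4

fs/2 = 29.85 kHz.
158.7 kHz mod fs = 39.3 kHz.
39.3 kHz > fs/2 = 29.85 kHz, folds to fs − 39.3 kHz = 20.4 kHz.
61 kHz mod fs = 1.3 kHz.
1.3 kHz ≤ fs/2 = 29.85 kHz, appears at 1.3 kHz.
215 kHz mod fs = 35.9 kHz.
35.9 kHz > fs/2 = 29.85 kHz, folds to fs − 35.9 kHz = 23.8 kHz.
192.1 kHz mod fs = 13 kHz.
13 kHz ≤ fs/2 = 29.85 kHz, appears at 13 kHz.
202.9 kHz mod fs = 23.8 kHz.
23.8 kHz ≤ fs/2 = 29.85 kHz, appears at 23.8 kHz.
Distinct values: {1.3 kHz, 13 kHz, 20.4 kHz, 23.8 kHz} → 4.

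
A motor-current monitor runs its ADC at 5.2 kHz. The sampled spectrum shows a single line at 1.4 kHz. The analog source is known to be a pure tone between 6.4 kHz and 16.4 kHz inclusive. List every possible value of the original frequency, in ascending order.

Frequencies that alias to 1.4 kHz are k·fs ± 1.4 kHz for integer k ≥ 0.
k=0: 1.4 kHz.
k=1: 3.8 kHz, 6.6 kHz.
k=2: 9 kHz, 11.8 kHz.
k=3: 14.2 kHz, 17 kHz.
k=4: 19.4 kHz, 22.2 kHz.
Within [6.4 kHz, 16.4 kHz]: 6.6 kHz, 9 kHz, 11.8 kHz, 14.2 kHz.

6.6 kHz, 9 kHz, 11.8 kHz, 14.2 kHz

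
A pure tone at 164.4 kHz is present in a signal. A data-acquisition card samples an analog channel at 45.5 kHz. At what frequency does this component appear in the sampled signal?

164.4 kHz mod fs = 27.9 kHz.
27.9 kHz > fs/2 = 22.75 kHz, folds to fs − 27.9 kHz = 17.6 kHz.

17.6 kHz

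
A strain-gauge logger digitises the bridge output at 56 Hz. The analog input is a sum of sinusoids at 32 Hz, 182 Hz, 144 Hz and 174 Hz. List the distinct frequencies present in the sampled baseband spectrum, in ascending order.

fs/2 = 28 Hz.
32 Hz > fs/2 = 28 Hz, folds to fs − 32 Hz = 24 Hz.
182 Hz mod fs = 14 Hz.
14 Hz ≤ fs/2 = 28 Hz, appears at 14 Hz.
144 Hz mod fs = 32 Hz.
32 Hz > fs/2 = 28 Hz, folds to fs − 32 Hz = 24 Hz.
174 Hz mod fs = 6 Hz.
6 Hz ≤ fs/2 = 28 Hz, appears at 6 Hz.
Distinct values: {6 Hz, 14 Hz, 24 Hz}.

6 Hz, 14 Hz, 24 Hz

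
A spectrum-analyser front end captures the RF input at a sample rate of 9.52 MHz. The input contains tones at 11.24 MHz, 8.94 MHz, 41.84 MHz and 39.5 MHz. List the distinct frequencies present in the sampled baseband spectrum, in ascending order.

fs/2 = 4.76 MHz.
11.24 MHz mod fs = 1.72 MHz.
1.72 MHz ≤ fs/2 = 4.76 MHz, appears at 1.72 MHz.
8.94 MHz > fs/2 = 4.76 MHz, folds to fs − 8.94 MHz = 0.58 MHz.
41.84 MHz mod fs = 3.76 MHz.
3.76 MHz ≤ fs/2 = 4.76 MHz, appears at 3.76 MHz.
39.5 MHz mod fs = 1.42 MHz.
1.42 MHz ≤ fs/2 = 4.76 MHz, appears at 1.42 MHz.
Distinct values: {0.58 MHz, 1.42 MHz, 1.72 MHz, 3.76 MHz}.

0.58 MHz, 1.42 MHz, 1.72 MHz, 3.76 MHz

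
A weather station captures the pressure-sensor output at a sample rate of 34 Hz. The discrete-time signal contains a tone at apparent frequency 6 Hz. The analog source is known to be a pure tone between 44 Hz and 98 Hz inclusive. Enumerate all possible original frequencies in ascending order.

Frequencies that alias to 6 Hz are k·fs ± 6 Hz for integer k ≥ 0.
k=0: 6 Hz.
k=1: 28 Hz, 40 Hz.
k=2: 62 Hz, 74 Hz.
k=3: 96 Hz, 108 Hz.
k=4: 130 Hz, 142 Hz.
Within [44 Hz, 98 Hz]: 62 Hz, 74 Hz, 96 Hz.

62 Hz, 74 Hz, 96 Hz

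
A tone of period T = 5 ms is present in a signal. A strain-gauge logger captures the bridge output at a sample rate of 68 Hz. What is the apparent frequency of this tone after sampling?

4 Hz

T = 5 ms → f = 1/T = 200 Hz.
200 Hz mod fs = 64 Hz.
64 Hz > fs/2 = 34 Hz, folds to fs − 64 Hz = 4 Hz.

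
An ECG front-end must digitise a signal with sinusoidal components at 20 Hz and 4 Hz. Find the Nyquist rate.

Highest-frequency component: 20 Hz.
Nyquist rate = 2 × 20 Hz = 40 Hz.

40 Hz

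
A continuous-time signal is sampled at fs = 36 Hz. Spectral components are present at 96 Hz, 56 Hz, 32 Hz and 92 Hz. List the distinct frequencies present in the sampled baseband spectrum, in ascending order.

4 Hz, 12 Hz, 16 Hz

fs/2 = 18 Hz.
96 Hz mod fs = 24 Hz.
24 Hz > fs/2 = 18 Hz, folds to fs − 24 Hz = 12 Hz.
56 Hz mod fs = 20 Hz.
20 Hz > fs/2 = 18 Hz, folds to fs − 20 Hz = 16 Hz.
32 Hz > fs/2 = 18 Hz, folds to fs − 32 Hz = 4 Hz.
92 Hz mod fs = 20 Hz.
20 Hz > fs/2 = 18 Hz, folds to fs − 20 Hz = 16 Hz.
Distinct values: {4 Hz, 12 Hz, 16 Hz}.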